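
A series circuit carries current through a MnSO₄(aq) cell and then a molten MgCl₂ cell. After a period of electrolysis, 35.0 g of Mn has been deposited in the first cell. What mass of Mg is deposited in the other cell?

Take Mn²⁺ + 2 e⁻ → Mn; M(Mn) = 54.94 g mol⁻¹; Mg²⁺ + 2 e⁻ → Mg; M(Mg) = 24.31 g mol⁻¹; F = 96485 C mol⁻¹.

15.5 g

n(Mn) = 35.0 / 54.94 = 0.6371 mol.
Since Mn²⁺ + 2 e⁻ → Mn, n(e⁻) passed = 2 × 0.6371 = 1.274 mol.
Cells in series carry the same charge, so the same 1.274 mol of electrons passes through cell 2.
Mg²⁺ + 2 e⁻ → Mg, so n(Mg) = 1.274 / 2 = 0.6371 mol.
m(Mg) = 0.6371 × 24.31 = 15.5 g.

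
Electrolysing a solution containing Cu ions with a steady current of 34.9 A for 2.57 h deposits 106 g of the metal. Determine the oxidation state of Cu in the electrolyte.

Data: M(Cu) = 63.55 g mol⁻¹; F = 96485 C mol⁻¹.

Q = I·t = 34.90 A × 9252.0 s = 322900 C, so n(e⁻) = 322900/96485 = 3.347 mol.
n(Cu) deposited = 106 / 63.55 = 1.668 mol.
Electrons per atom = n(e⁻)/n(Cu) = 3.347 / 1.668 = 2.01 ≈ 2, so the ion is Cu²⁺.

+2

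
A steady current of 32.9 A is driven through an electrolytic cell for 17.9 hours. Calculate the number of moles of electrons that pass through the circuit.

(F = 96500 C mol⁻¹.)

22.0 mol

Q = I·t = 32.90 A × 64440 s = 2120000 C.
n(e⁻) = Q/F = 2120000 / 96500 = 22.0 mol.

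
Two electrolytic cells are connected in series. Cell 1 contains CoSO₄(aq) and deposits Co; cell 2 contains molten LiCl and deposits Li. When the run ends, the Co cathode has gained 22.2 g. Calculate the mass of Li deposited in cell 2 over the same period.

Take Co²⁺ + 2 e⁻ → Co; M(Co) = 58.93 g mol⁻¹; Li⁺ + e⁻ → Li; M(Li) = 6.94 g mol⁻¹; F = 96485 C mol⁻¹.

5.23 g

n(Co) = 22.2 / 58.93 = 0.3767 mol.
Since Co²⁺ + 2 e⁻ → Co, n(e⁻) passed = 2 × 0.3767 = 0.7534 mol.
Cells in series carry the same charge, so the same 0.7534 mol of electrons passes through cell 2.
Li⁺ + e⁻ → Li, so n(Li) = 0.7534 / 1 = 0.7534 mol.
m(Li) = 0.7534 × 6.94 = 5.23 g.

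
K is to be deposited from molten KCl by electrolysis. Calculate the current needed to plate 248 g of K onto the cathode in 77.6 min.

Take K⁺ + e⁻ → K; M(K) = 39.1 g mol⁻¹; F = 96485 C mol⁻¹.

131 A

n(K) = 248 / 39.1 = 6.343 mol.
n(e⁻) = 1 × 6.343 = 6.343 mol.
Q = n(e⁻)·F = 6.343 × 96485 = 612000 C.
I = Q/t = 612000 / 4656.0 s = 131 A.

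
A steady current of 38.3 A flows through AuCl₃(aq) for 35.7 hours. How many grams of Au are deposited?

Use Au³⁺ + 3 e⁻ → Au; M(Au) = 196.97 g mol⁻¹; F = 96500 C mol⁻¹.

Q = I·t = 38.30 A × 128520 s = 4922000 C.
n(e⁻) = Q/F = 4922000 / 96500 = 51.01 mol.
Au³⁺ + 3 e⁻ → Au, so n(Au) = n(e⁻)/3 = 17.00 mol.
m = n·M = 17.00 × 196.97 = 3350 g.

3350 g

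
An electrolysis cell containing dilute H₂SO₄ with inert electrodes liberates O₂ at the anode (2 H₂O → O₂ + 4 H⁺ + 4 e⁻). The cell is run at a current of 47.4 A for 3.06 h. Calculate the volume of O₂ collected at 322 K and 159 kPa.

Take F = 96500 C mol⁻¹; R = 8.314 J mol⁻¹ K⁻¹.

22.8 L

Q = I·t = 47.40 A × 11016 s = 522200 C.
n(e⁻) = Q/F = 522200 / 96500 = 5.411 mol.
4 electrons are transferred per O₂ molecule, so n(O₂) = 5.411 / 4 = 1.353 mol.
V = nRT/P = (1.353 × 8.314 × 322) / (159 × 10³ Pa) = 0.0228 m³ = 22.8 L.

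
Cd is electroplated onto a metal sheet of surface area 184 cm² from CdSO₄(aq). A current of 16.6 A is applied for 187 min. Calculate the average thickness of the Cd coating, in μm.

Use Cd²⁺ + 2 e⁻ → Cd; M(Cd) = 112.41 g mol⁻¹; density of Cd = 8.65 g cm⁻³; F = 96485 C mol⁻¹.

682 μm

Q = I·t = 16.60 × 11220 = 186300 C; n(e⁻) = 1.930 mol.
n(Cd) = n(e⁻)/2 = 0.9652 mol, so m = 0.9652 × 112.41 = 108.5 g.
Volume = m/ρ = 108.5 / 8.65 = 12.54 cm³.
Thickness = V/A = 12.54 / 184 = 0.0682 cm = 682 μm.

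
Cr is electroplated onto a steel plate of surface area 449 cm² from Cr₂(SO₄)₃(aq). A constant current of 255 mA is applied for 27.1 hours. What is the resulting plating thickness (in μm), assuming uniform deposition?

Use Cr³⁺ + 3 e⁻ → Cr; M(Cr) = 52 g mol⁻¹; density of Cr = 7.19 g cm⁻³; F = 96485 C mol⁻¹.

13.8 μm

Q = I·t = 0.2550 × 97560 = 24880 C; n(e⁻) = 0.2578 mol.
n(Cr) = n(e⁻)/3 = 0.08595 mol, so m = 0.08595 × 52 = 4.469 g.
Volume = m/ρ = 4.469 / 7.19 = 0.6216 cm³.
Thickness = V/A = 0.6216 / 449 = 0.00138 cm = 13.8 μm.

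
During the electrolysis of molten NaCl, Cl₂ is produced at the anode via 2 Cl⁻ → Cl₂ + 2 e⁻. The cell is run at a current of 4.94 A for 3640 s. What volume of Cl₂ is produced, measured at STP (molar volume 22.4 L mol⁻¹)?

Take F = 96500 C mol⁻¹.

Q = I·t = 4.940 A × 3640.0 s = 17980 C.
n(e⁻) = Q/F = 17980 / 96500 = 0.1863 mol.
2 electrons are transferred per Cl₂ molecule, so n(Cl₂) = 0.1863 / 2 = 0.09317 mol.
V = n × V_m = 0.09317 × 22.4 = 2.09 L.

2.09 L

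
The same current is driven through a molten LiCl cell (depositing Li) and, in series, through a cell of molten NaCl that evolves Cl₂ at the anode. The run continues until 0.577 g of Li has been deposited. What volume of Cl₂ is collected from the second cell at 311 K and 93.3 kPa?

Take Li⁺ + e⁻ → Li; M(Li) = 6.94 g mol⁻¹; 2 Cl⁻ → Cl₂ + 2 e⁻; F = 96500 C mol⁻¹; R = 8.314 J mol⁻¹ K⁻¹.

n(Li) = 0.577 / 6.94 = 0.08314 mol, so n(e⁻) = 1 × 0.08314 = 0.08314 mol.
The cells are in series, so the same 0.08314 mol of electrons passes through the second cell.
2 Cl⁻ → Cl₂ + 2 e⁻ — 2 mol e⁻ per mol Cl₂, so n(Cl₂) = 0.08314/2 = 0.04157 mol.
V = nRT/P = (0.04157 × 8.314 × 311) / (93.3 × 10³) = 0.00115 m³ = 1.15 L.

1.15 L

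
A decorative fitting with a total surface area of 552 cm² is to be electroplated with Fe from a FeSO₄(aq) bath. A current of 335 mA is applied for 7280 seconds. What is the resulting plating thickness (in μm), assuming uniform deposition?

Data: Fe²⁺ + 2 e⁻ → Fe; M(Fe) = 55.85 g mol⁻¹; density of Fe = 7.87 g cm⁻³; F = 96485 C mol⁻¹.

1.62 μm

Q = I·t = 0.3350 × 7280.0 = 2439 C; n(e⁻) = 0.02528 mol.
n(Fe) = n(e⁻)/2 = 0.01264 mol, so m = 0.01264 × 55.85 = 0.7058 g.
Volume = m/ρ = 0.7058 / 7.87 = 0.08969 cm³.
Thickness = V/A = 0.08969 / 552 = 1.62 × 10⁻⁴ cm = 1.62 μm.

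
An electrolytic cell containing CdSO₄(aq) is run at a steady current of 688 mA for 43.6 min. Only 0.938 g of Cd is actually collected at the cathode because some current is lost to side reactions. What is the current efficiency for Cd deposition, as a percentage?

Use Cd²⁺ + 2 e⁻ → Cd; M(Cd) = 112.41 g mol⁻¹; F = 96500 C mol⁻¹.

89.5 %

Q = I·t = 0.6880 × 2616.0 = 1800 C; n(e⁻) = 1800/96500 = 0.01865 mol.
Theoretical n(Cd) = n(e⁻)/2 = 0.009325 mol, i.e. m_theo = 0.009325 × 112.41 = 1.048 g.
Efficiency = m_actual / m_theo = 0.938 / 1.048 = 89.5 %.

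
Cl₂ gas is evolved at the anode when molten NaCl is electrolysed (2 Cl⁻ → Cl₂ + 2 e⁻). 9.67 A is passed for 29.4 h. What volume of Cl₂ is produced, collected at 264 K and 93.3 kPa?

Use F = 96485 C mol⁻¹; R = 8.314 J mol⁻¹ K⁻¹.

Q = I·t = 9.670 A × 105840 s = 1023000 C.
n(e⁻) = Q/F = 1023000 / 96485 = 10.61 mol.
2 electrons are transferred per Cl₂ molecule, so n(Cl₂) = 10.61 / 2 = 5.304 mol.
V = nRT/P = (5.304 × 8.314 × 264) / (93.3 × 10³ Pa) = 0.125 m³ = 125 L.

125 L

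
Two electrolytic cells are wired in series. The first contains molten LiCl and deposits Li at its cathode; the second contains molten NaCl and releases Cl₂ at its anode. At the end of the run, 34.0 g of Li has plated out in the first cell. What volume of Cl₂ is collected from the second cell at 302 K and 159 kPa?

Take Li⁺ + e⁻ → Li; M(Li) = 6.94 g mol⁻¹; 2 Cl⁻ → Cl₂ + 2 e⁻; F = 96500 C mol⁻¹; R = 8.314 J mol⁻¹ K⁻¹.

n(Li) = 34.0 / 6.94 = 4.899 mol, so n(e⁻) = 1 × 4.899 = 4.899 mol.
The cells are in series, so the same 4.899 mol of electrons passes through the second cell.
2 Cl⁻ → Cl₂ + 2 e⁻ — 2 mol e⁻ per mol Cl₂, so n(Cl₂) = 4.899/2 = 2.450 mol.
V = nRT/P = (2.450 × 8.314 × 302) / (159 × 10³) = 0.0387 m³ = 38.7 L.

38.7 L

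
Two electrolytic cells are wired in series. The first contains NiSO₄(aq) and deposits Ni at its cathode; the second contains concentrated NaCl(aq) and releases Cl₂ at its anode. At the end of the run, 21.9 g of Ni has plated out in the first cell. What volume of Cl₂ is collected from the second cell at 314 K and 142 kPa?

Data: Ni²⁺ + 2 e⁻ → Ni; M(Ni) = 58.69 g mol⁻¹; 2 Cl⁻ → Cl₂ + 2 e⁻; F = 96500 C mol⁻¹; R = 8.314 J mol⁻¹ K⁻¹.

6.86 L

n(Ni) = 21.9 / 58.69 = 0.3731 mol, so n(e⁻) = 2 × 0.3731 = 0.7463 mol.
The cells are in series, so the same 0.7463 mol of electrons passes through the second cell.
2 Cl⁻ → Cl₂ + 2 e⁻ — 2 mol e⁻ per mol Cl₂, so n(Cl₂) = 0.7463/2 = 0.3731 mol.
V = nRT/P = (0.3731 × 8.314 × 314) / (142 × 10³) = 0.00686 m³ = 6.86 L.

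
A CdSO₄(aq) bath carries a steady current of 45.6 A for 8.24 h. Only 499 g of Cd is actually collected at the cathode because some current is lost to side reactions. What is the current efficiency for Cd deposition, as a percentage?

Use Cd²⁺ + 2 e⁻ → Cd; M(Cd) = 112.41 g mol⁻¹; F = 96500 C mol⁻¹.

Q = I·t = 45.60 × 29664 = 1353000 C; n(e⁻) = 1353000/96500 = 14.02 mol.
Theoretical n(Cd) = n(e⁻)/2 = 7.009 mol, i.e. m_theo = 7.009 × 112.41 = 787.8 g.
Efficiency = m_actual / m_theo = 499 / 787.8 = 63.3 %.

63.3 %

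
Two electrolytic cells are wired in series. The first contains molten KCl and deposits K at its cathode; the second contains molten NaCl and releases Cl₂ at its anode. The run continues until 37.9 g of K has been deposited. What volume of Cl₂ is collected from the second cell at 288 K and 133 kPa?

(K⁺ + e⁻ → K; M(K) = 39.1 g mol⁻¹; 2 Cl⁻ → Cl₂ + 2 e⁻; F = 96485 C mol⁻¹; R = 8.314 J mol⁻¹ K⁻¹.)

n(K) = 37.9 / 39.1 = 0.9693 mol, so n(e⁻) = 1 × 0.9693 = 0.9693 mol.
The cells are in series, so the same 0.9693 mol of electrons passes through the second cell.
2 Cl⁻ → Cl₂ + 2 e⁻ — 2 mol e⁻ per mol Cl₂, so n(Cl₂) = 0.9693/2 = 0.4847 mol.
V = nRT/P = (0.4847 × 8.314 × 288) / (133 × 10³) = 0.00873 m³ = 8.73 L.

8.73 L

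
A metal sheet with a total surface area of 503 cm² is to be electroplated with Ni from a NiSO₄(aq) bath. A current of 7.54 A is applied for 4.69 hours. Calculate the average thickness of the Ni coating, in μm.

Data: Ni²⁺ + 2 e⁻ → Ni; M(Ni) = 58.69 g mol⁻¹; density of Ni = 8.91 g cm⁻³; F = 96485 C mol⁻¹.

86.4 μm

Q = I·t = 7.540 × 16884 = 127300 C; n(e⁻) = 1.319 mol.
n(Ni) = n(e⁻)/2 = 0.6597 mol, so m = 0.6597 × 58.69 = 38.72 g.
Volume = m/ρ = 38.72 / 8.91 = 4.346 cm³.
Thickness = V/A = 4.346 / 503 = 0.00864 cm = 86.4 μm.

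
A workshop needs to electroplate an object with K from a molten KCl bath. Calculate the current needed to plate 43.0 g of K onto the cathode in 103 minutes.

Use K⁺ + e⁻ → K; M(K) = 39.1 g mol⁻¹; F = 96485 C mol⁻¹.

17.2 A

n(K) = 43.0 / 39.1 = 1.100 mol.
n(e⁻) = 1 × 1.100 = 1.100 mol.
Q = n(e⁻)·F = 1.100 × 96485 = 106100 C.
I = Q/t = 106100 / 6180.0 s = 17.2 A.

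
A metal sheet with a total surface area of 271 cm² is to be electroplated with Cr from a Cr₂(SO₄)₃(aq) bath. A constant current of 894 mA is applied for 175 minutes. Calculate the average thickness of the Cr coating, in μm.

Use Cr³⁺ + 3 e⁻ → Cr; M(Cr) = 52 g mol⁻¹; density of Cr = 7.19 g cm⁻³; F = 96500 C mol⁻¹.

8.65 μm

Q = I·t = 0.8940 × 10500 = 9387 C; n(e⁻) = 0.09727 mol.
n(Cr) = n(e⁻)/3 = 0.03242 mol, so m = 0.03242 × 52 = 1.686 g.
Volume = m/ρ = 1.686 / 7.19 = 0.2345 cm³.
Thickness = V/A = 0.2345 / 271 = 8.65 × 10⁻⁴ cm = 8.65 μm.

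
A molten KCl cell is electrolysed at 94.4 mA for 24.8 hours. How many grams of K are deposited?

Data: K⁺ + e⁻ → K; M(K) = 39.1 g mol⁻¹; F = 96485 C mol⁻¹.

Q = I·t = 0.09440 A × 89280 s = 8428 C.
n(e⁻) = Q/F = 8428 / 96485 = 0.08735 mol.
K⁺ + e⁻ → K, so n(K) = n(e⁻)/1 = 0.08735 mol.
m = n·M = 0.08735 × 39.1 = 3.42 g.

3.42 g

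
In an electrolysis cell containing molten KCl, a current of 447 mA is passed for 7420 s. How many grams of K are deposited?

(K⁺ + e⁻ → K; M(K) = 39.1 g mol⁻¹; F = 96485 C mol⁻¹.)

1.34 g

Q = I·t = 0.4470 A × 7420.0 s = 3317 C.
n(e⁻) = Q/F = 3317 / 96485 = 0.03438 mol.
K⁺ + e⁻ → K, so n(K) = n(e⁻)/1 = 0.03438 mol.
m = n·M = 0.03438 × 39.1 = 1.34 g.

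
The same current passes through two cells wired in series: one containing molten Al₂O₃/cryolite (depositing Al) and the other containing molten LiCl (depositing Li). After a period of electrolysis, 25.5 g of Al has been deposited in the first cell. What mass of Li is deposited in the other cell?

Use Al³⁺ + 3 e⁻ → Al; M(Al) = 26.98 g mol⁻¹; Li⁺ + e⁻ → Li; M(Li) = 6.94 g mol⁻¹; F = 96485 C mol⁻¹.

n(Al) = 25.5 / 26.98 = 0.9451 mol.
Since Al³⁺ + 3 e⁻ → Al, n(e⁻) passed = 3 × 0.9451 = 2.835 mol.
Cells in series carry the same charge, so the same 2.835 mol of electrons passes through cell 2.
Li⁺ + e⁻ → Li, so n(Li) = 2.835 / 1 = 2.835 mol.
m(Li) = 2.835 × 6.94 = 19.7 g.

19.7 g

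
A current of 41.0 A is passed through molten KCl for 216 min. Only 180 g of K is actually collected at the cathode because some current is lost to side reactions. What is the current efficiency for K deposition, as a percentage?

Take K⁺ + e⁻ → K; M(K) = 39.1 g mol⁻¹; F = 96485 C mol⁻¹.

Q = I·t = 41.00 × 12960 = 531400 C; n(e⁻) = 531400/96485 = 5.507 mol.
Theoretical n(K) = n(e⁻)/1 = 5.507 mol, i.e. m_theo = 5.507 × 39.1 = 215.3 g.
Efficiency = m_actual / m_theo = 180 / 215.3 = 83.6 %.

83.6 %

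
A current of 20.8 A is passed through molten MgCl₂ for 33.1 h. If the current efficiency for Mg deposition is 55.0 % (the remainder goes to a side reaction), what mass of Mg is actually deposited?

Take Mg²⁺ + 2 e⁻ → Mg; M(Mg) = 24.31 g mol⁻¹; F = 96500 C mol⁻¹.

Q = I·t = 20.80 × 119160 = 2479000 C.
n(e⁻) = 2479000/96500 = 25.68 mol; theoretically n(Mg) = 25.68/2 = 12.84 mol, m_theo = 312.2 g.
At 55.0 % efficiency, m_actual = 0.550 × 312.2 = 172 g.

172 g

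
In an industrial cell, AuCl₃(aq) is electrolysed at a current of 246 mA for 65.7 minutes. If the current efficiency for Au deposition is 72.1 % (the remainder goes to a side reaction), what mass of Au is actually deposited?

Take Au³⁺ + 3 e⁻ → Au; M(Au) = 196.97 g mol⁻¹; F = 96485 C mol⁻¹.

Q = I·t = 0.2460 × 3942.0 = 969.7 C.
n(e⁻) = 969.7/96485 = 0.01005 mol; theoretically n(Au) = 0.01005/3 = 0.003350 mol, m_theo = 0.6599 g.
At 72.1 % efficiency, m_actual = 0.721 × 0.6599 = 0.476 g.

0.476 g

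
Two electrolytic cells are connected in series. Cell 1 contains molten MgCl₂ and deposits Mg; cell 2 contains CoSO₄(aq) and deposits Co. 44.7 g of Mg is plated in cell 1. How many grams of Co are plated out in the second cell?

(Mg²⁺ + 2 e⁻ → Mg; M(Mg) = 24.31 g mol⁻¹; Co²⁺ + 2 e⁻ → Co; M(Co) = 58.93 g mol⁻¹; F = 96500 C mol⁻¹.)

n(Mg) = 44.7 / 24.31 = 1.839 mol.
Since Mg²⁺ + 2 e⁻ → Mg, n(e⁻) passed = 2 × 1.839 = 3.677 mol.
Cells in series carry the same charge, so the same 3.677 mol of electrons passes through cell 2.
Co²⁺ + 2 e⁻ → Co, so n(Co) = 3.677 / 2 = 1.839 mol.
m(Co) = 1.839 × 58.93 = 108 g.

108 g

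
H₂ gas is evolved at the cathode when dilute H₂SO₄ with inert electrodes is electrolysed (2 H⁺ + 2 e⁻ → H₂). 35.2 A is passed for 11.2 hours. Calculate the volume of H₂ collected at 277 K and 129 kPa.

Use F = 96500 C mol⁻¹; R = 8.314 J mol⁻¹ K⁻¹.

131 L

Q = I·t = 35.20 A × 40320 s = 1419000 C.
n(e⁻) = Q/F = 1419000 / 96500 = 14.71 mol.
2 electrons are transferred per H₂ molecule, so n(H₂) = 14.71 / 2 = 7.354 mol.
V = nRT/P = (7.354 × 8.314 × 277) / (129 × 10³ Pa) = 0.131 m³ = 131 L.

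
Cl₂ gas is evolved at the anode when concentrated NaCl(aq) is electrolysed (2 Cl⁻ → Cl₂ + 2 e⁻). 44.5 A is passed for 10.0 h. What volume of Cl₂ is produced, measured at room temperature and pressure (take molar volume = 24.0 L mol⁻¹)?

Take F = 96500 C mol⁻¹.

Q = I·t = 44.50 A × 36000 s = 1602000 C.
n(e⁻) = Q/F = 1602000 / 96500 = 16.60 mol.
2 electrons are transferred per Cl₂ molecule, so n(Cl₂) = 16.60 / 2 = 8.301 mol.
V = n × V_m = 8.301 × 24.0 = 199 L.

199 L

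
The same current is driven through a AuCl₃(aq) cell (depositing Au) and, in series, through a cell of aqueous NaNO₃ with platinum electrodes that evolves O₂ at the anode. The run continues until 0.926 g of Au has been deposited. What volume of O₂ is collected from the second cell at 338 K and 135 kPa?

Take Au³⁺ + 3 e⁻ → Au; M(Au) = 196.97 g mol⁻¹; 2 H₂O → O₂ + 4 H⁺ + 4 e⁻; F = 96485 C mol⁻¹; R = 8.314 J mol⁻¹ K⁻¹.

0.0734 L

n(Au) = 0.926 / 196.97 = 0.004701 mol, so n(e⁻) = 3 × 0.004701 = 0.01410 mol.
The cells are in series, so the same 0.01410 mol of electrons passes through the second cell.
2 H₂O → O₂ + 4 H⁺ + 4 e⁻ — 4 mol e⁻ per mol O₂, so n(O₂) = 0.01410/4 = 0.003526 mol.
V = nRT/P = (0.003526 × 8.314 × 338) / (135 × 10³) = 7.34 × 10⁻⁵ m³ = 0.0734 L.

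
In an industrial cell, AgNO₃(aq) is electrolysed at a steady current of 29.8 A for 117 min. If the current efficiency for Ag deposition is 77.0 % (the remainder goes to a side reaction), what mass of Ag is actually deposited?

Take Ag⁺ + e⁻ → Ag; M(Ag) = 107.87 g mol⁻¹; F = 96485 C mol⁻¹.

Q = I·t = 29.80 × 7020.0 = 209200 C.
n(e⁻) = 209200/96485 = 2.168 mol; theoretically n(Ag) = 2.168/1 = 2.168 mol, m_theo = 233.9 g.
At 77.0 % efficiency, m_actual = 0.770 × 233.9 = 180 g.

180 g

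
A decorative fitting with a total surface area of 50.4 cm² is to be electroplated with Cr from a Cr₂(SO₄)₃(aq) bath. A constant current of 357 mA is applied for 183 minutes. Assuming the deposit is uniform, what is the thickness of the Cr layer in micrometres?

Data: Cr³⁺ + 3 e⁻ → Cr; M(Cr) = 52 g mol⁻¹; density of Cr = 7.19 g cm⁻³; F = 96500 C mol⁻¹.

Q = I·t = 0.3570 × 10980 = 3920 C; n(e⁻) = 0.04062 mol.
n(Cr) = n(e⁻)/3 = 0.01354 mol, so m = 0.01354 × 52 = 0.7041 g.
Volume = m/ρ = 0.7041 / 7.19 = 0.09793 cm³.
Thickness = V/A = 0.09793 / 50.4 = 0.00194 cm = 19.4 μm.

19.4 μm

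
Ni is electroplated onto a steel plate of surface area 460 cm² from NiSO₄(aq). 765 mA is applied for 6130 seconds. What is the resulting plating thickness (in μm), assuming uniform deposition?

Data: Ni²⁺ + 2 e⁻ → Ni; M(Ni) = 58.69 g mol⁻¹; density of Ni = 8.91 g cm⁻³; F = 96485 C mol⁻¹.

Q = I·t = 0.7650 × 6130.0 = 4689 C; n(e⁻) = 0.04860 mol.
n(Ni) = n(e⁻)/2 = 0.02430 mol, so m = 0.02430 × 58.69 = 1.426 g.
Volume = m/ρ = 1.426 / 8.91 = 0.1601 cm³.
Thickness = V/A = 0.1601 / 460 = 3.48 × 10⁻⁴ cm = 3.48 μm.

3.48 μm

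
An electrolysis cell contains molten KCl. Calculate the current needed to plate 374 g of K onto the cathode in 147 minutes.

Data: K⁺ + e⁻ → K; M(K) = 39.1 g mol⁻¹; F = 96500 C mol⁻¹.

105 A

n(K) = 374 / 39.1 = 9.565 mol.
n(e⁻) = 1 × 9.565 = 9.565 mol.
Q = n(e⁻)·F = 9.565 × 96500 = 923000 C.
I = Q/t = 923000 / 8820.0 s = 105 A.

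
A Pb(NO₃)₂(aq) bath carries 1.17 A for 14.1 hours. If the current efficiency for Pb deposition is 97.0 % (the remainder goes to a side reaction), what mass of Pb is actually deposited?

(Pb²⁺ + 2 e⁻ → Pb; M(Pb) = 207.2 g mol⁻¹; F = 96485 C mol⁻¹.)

Q = I·t = 1.170 × 50760 = 59390 C.
n(e⁻) = 59390/96485 = 0.6155 mol; theoretically n(Pb) = 0.6155/2 = 0.3078 mol, m_theo = 63.77 g.
At 97.0 % efficiency, m_actual = 0.970 × 63.77 = 61.9 g.

61.9 g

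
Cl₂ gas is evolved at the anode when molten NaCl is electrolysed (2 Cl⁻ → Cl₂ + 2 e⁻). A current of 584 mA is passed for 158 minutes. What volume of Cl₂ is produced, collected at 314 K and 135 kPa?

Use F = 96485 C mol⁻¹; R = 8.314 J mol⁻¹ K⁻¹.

0.555 L

Q = I·t = 0.5840 A × 9480.0 s = 5536 C.
n(e⁻) = Q/F = 5536 / 96485 = 0.05738 mol.
2 electrons are transferred per Cl₂ molecule, so n(Cl₂) = 0.05738 / 2 = 0.02869 mol.
V = nRT/P = (0.02869 × 8.314 × 314) / (135 × 10³ Pa) = 5.55 × 10⁻⁴ m³ = 0.555 L.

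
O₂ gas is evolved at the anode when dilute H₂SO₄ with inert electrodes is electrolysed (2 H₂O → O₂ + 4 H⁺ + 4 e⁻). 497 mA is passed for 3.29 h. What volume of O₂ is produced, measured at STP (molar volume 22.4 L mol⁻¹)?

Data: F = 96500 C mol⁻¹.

Q = I·t = 0.4970 A × 11844 s = 5886 C.
n(e⁻) = Q/F = 5886 / 96500 = 0.06100 mol.
4 electrons are transferred per O₂ molecule, so n(O₂) = 0.06100 / 4 = 0.01525 mol.
V = n × V_m = 0.01525 × 22.4 = 0.342 L.

0.342 L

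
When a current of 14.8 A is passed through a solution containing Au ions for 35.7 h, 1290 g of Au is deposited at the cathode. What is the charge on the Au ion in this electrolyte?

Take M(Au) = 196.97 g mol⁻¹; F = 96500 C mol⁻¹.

+3

Q = I·t = 14.80 A × 128520 s = 1902000 C, so n(e⁻) = 1902000/96500 = 19.71 mol.
n(Au) deposited = 1290 / 196.97 = 6.549 mol.
Electrons per atom = n(e⁻)/n(Au) = 19.71 / 6.549 = 3.01 ≈ 3, so the ion is Au³⁺.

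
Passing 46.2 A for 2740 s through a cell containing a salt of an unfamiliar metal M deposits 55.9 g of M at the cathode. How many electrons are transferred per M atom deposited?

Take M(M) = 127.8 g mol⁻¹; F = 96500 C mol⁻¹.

Q = I·t = 46.20 A × 2740.0 s = 126600 C, so n(e⁻) = 126600/96500 = 1.312 mol.
n(M) deposited = 55.9 / 127.8 = 0.4374 mol.
Electrons per atom = n(e⁻)/n(M) = 1.312 / 0.4374 = 3.00 ≈ 3, so the ion is M³⁺.

3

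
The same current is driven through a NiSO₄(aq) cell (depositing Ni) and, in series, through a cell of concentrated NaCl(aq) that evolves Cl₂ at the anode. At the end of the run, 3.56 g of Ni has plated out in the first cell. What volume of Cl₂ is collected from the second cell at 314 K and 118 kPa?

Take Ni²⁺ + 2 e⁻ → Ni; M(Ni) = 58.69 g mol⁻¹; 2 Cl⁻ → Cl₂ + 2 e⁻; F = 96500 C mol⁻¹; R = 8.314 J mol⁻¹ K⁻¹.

1.34 L

n(Ni) = 3.56 / 58.69 = 0.06066 mol, so n(e⁻) = 2 × 0.06066 = 0.1213 mol.
The cells are in series, so the same 0.1213 mol of electrons passes through the second cell.
2 Cl⁻ → Cl₂ + 2 e⁻ — 2 mol e⁻ per mol Cl₂, so n(Cl₂) = 0.1213/2 = 0.06066 mol.
V = nRT/P = (0.06066 × 8.314 × 314) / (118 × 10³) = 0.00134 m³ = 1.34 L.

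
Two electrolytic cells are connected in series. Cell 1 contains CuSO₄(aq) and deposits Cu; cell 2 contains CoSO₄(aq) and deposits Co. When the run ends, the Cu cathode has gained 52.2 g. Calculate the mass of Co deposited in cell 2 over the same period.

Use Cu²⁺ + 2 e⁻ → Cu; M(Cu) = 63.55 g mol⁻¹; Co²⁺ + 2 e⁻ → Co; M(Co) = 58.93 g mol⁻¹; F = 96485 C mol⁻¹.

n(Cu) = 52.2 / 63.55 = 0.8214 mol.
Since Cu²⁺ + 2 e⁻ → Cu, n(e⁻) passed = 2 × 0.8214 = 1.643 mol.
Cells in series carry the same charge, so the same 1.643 mol of electrons passes through cell 2.
Co²⁺ + 2 e⁻ → Co, so n(Co) = 1.643 / 2 = 0.8214 mol.
m(Co) = 0.8214 × 58.93 = 48.4 g.

48.4 g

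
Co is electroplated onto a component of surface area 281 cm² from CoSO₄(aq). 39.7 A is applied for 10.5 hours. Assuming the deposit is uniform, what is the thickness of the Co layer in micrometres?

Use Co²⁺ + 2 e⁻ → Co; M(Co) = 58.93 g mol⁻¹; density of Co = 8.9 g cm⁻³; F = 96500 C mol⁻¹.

1830 μm

Q = I·t = 39.70 × 37800 = 1501000 C; n(e⁻) = 15.55 mol.
n(Co) = n(e⁻)/2 = 7.775 mol, so m = 7.775 × 58.93 = 458.2 g.
Volume = m/ρ = 458.2 / 8.9 = 51.48 cm³.
Thickness = V/A = 51.48 / 281 = 0.183 cm = 1830 μm.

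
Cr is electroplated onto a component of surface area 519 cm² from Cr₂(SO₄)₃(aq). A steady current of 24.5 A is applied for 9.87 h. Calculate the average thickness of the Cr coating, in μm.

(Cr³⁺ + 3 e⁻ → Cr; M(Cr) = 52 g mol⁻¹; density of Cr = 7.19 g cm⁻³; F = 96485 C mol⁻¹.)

419 μm

Q = I·t = 24.50 × 35532 = 870500 C; n(e⁻) = 9.022 mol.
n(Cr) = n(e⁻)/3 = 3.007 mol, so m = 3.007 × 52 = 156.4 g.
Volume = m/ρ = 156.4 / 7.19 = 21.75 cm³.
Thickness = V/A = 21.75 / 519 = 0.0419 cm = 419 μm.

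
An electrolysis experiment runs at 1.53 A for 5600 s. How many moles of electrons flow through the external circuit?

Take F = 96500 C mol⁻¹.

0.0888 mol

Q = I·t = 1.530 A × 5600.0 s = 8568 C.
n(e⁻) = Q/F = 8568 / 96500 = 0.0888 mol.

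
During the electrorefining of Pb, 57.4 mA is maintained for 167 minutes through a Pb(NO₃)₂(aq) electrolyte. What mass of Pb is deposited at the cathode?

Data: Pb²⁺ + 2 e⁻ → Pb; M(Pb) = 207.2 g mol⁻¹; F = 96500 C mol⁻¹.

0.617 g

Q = I·t = 0.05740 A × 10020 s = 575.1 C.
n(e⁻) = Q/F = 575.1 / 96500 = 0.005960 mol.
Pb²⁺ + 2 e⁻ → Pb, so n(Pb) = n(e⁻)/2 = 0.002980 mol.
m = n·M = 0.002980 × 207.2 = 0.617 g.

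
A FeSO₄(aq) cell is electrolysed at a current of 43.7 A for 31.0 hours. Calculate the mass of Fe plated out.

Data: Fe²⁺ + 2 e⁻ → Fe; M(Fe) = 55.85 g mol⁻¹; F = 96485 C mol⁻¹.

1410 g

Q = I·t = 43.70 A × 111600 s = 4877000 C.
n(e⁻) = Q/F = 4877000 / 96485 = 50.55 mol.
Fe²⁺ + 2 e⁻ → Fe, so n(Fe) = n(e⁻)/2 = 25.27 mol.
m = n·M = 25.27 × 55.85 = 1410 g.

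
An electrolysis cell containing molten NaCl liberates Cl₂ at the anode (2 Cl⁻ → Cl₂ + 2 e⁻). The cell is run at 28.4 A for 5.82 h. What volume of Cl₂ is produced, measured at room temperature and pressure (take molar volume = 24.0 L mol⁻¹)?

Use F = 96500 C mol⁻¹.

Q = I·t = 28.40 A × 20952 s = 595000 C.
n(e⁻) = Q/F = 595000 / 96500 = 6.166 mol.
2 electrons are transferred per Cl₂ molecule, so n(Cl₂) = 6.166 / 2 = 3.083 mol.
V = n × V_m = 3.083 × 24.0 = 74.0 L.

74.0 L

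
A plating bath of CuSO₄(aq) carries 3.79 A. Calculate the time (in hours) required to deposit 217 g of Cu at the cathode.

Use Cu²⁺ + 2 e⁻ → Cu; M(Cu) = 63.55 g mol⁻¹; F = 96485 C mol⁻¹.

n(Cu) = m/M = 217 / 63.55 = 3.415 mol.
Each Cu atom requires 2 electrons, so n(e⁻) = 2 × 3.415 = 6.829 mol.
Q = n(e⁻)·F = 6.829 × 96485 = 658900 C.
t = Q/I = 658900 / 3.790 A = 173900 s = 48.3 h.

48.3 h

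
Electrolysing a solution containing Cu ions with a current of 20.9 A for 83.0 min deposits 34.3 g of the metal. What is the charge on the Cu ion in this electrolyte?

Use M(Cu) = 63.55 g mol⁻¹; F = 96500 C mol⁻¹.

+2

Q = I·t = 20.90 A × 4980.0 s = 104100 C, so n(e⁻) = 104100/96500 = 1.079 mol.
n(Cu) deposited = 34.3 / 63.55 = 0.5397 mol.
Electrons per atom = n(e⁻)/n(Cu) = 1.079 / 0.5397 = 2.00 ≈ 2, so the ion is Cu²⁺.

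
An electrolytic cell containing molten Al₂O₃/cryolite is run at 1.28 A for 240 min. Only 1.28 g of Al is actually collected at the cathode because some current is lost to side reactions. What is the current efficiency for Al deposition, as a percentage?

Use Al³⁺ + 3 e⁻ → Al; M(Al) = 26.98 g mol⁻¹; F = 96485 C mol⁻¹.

74.5 %

Q = I·t = 1.280 × 14400 = 18430 C; n(e⁻) = 18430/96485 = 0.1910 mol.
Theoretical n(Al) = n(e⁻)/3 = 0.06368 mol, i.e. m_theo = 0.06368 × 26.98 = 1.718 g.
Efficiency = m_actual / m_theo = 1.28 / 1.718 = 74.5 %.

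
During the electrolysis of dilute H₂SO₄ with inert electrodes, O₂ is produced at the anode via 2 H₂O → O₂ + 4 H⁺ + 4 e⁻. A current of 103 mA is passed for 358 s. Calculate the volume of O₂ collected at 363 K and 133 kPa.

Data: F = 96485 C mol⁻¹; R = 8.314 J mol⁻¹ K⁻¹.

0.00217 L

Q = I·t = 0.1030 A × 358.00 s = 36.87 C.
n(e⁻) = Q/F = 36.87 / 96485 = 0.0003822 mol.
4 electrons are transferred per O₂ molecule, so n(O₂) = 0.0003822 / 4 = 0.00009554 mol.
V = nRT/P = (0.00009554 × 8.314 × 363) / (133 × 10³ Pa) = 2.17 × 10⁻⁶ m³ = 0.00217 L.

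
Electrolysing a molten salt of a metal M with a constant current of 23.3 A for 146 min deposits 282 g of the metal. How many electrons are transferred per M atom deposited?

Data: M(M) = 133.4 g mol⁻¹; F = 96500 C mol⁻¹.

Q = I·t = 23.30 A × 8760.0 s = 204100 C, so n(e⁻) = 204100/96500 = 2.115 mol.
n(M) deposited = 282 / 133.4 = 2.114 mol.
Electrons per atom = n(e⁻)/n(M) = 2.115 / 2.114 = 1.00 ≈ 1, so the ion is M⁺.

1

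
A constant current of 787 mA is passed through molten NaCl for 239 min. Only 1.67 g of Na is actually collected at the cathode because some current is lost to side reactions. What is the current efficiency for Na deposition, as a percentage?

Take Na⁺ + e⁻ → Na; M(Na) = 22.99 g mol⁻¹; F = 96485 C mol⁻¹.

Q = I·t = 0.7870 × 14340 = 11290 C; n(e⁻) = 11290/96485 = 0.1170 mol.
Theoretical n(Na) = n(e⁻)/1 = 0.1170 mol, i.e. m_theo = 0.1170 × 22.99 = 2.689 g.
Efficiency = m_actual / m_theo = 1.67 / 2.689 = 62.1 %.

62.1 %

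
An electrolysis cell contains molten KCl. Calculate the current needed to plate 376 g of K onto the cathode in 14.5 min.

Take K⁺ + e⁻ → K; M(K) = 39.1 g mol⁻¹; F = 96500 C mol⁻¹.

n(K) = 376 / 39.1 = 9.616 mol.
n(e⁻) = 1 × 9.616 = 9.616 mol.
Q = n(e⁻)·F = 9.616 × 96500 = 928000 C.
I = Q/t = 928000 / 870.00 s = 1070 A.

1070 A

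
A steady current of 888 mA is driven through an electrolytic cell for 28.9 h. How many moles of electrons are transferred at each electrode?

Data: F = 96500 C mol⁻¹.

Q = I·t = 0.8880 A × 104040 s = 92390 C.
n(e⁻) = Q/F = 92390 / 96500 = 0.957 mol.

0.957 mol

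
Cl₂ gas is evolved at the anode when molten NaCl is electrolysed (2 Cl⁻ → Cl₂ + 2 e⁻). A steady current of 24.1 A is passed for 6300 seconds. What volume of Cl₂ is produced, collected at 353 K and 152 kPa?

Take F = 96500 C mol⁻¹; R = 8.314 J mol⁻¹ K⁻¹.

Q = I·t = 24.10 A × 6300.0 s = 151800 C.
n(e⁻) = Q/F = 151800 / 96500 = 1.573 mol.
2 electrons are transferred per Cl₂ molecule, so n(Cl₂) = 1.573 / 2 = 0.7867 mol.
V = nRT/P = (0.7867 × 8.314 × 353) / (152 × 10³ Pa) = 0.0152 m³ = 15.2 L.

15.2 L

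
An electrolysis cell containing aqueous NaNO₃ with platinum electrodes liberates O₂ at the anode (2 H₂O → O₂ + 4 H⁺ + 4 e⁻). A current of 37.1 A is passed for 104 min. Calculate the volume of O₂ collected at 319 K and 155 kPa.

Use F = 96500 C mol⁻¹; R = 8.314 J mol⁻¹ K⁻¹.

Q = I·t = 37.10 A × 6240.0 s = 231500 C.
n(e⁻) = Q/F = 231500 / 96500 = 2.399 mol.
4 electrons are transferred per O₂ molecule, so n(O₂) = 2.399 / 4 = 0.5998 mol.
V = nRT/P = (0.5998 × 8.314 × 319) / (155 × 10³ Pa) = 0.0103 m³ = 10.3 L.

10.3 L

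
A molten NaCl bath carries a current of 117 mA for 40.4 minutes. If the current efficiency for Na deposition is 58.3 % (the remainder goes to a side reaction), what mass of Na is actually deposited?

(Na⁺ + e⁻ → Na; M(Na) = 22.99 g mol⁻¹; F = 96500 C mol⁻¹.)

0.0394 g

Q = I·t = 0.1170 × 2424.0 = 283.6 C.
n(e⁻) = 283.6/96500 = 0.002939 mol; theoretically n(Na) = 0.002939/1 = 0.002939 mol, m_theo = 0.06757 g.
At 58.3 % efficiency, m_actual = 0.583 × 0.06757 = 0.0394 g.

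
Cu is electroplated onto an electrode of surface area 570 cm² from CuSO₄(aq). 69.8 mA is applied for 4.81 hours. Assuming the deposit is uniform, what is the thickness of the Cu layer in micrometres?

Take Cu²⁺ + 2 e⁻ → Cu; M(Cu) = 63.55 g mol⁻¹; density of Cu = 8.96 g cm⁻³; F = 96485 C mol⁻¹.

0.779 μm

Q = I·t = 0.06980 × 17316 = 1209 C; n(e⁻) = 0.01253 mol.
n(Cu) = n(e⁻)/2 = 0.006263 mol, so m = 0.006263 × 63.55 = 0.3980 g.
Volume = m/ρ = 0.3980 / 8.96 = 0.04442 cm³.
Thickness = V/A = 0.04442 / 570 = 7.79 × 10⁻⁵ cm = 0.779 μm.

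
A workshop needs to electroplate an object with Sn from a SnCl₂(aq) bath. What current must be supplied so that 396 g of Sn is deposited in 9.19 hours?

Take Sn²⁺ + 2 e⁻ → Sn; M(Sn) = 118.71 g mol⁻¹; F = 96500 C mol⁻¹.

n(Sn) = 396 / 118.71 = 3.336 mol.
n(e⁻) = 2 × 3.336 = 6.672 mol.
Q = n(e⁻)·F = 6.672 × 96500 = 643800 C.
I = Q/t = 643800 / 33084 s = 19.5 A.

19.5 A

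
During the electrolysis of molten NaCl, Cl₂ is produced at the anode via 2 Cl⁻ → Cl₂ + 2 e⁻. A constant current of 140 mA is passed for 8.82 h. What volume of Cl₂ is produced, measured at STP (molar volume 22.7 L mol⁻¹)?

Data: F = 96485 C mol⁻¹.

0.523 L

Q = I·t = 0.1400 A × 31752 s = 4445 C.
n(e⁻) = Q/F = 4445 / 96485 = 0.04607 mol.
2 electrons are transferred per Cl₂ molecule, so n(Cl₂) = 0.04607 / 2 = 0.02304 mol.
V = n × V_m = 0.02304 × 22.7 = 0.523 L.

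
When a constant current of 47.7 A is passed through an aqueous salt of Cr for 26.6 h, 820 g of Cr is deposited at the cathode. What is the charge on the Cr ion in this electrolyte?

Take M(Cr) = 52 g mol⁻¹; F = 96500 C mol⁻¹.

+3

Q = I·t = 47.70 A × 95760 s = 4568000 C, so n(e⁻) = 4568000/96500 = 47.33 mol.
n(Cr) deposited = 820 / 52 = 15.77 mol.
Electrons per atom = n(e⁻)/n(Cr) = 47.33 / 15.77 = 3.00 ≈ 3, so the ion is Cr³⁺.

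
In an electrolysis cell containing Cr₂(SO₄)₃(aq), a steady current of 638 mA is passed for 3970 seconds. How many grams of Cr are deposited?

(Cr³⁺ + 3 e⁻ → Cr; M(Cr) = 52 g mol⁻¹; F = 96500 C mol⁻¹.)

Q = I·t = 0.6380 A × 3970.0 s = 2533 C.
n(e⁻) = Q/F = 2533 / 96500 = 0.02625 mol.
Cr³⁺ + 3 e⁻ → Cr, so n(Cr) = n(e⁻)/3 = 0.008749 mol.
m = n·M = 0.008749 × 52 = 0.455 g.

0.455 g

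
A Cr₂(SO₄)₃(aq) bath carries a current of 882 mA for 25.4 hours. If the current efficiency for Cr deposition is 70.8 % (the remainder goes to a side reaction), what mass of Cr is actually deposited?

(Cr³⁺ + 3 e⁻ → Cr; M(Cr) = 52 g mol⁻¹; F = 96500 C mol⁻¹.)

10.3 g

Q = I·t = 0.8820 × 91440 = 80650 C.
n(e⁻) = 80650/96500 = 0.8358 mol; theoretically n(Cr) = 0.8358/3 = 0.2786 mol, m_theo = 14.49 g.
At 70.8 % efficiency, m_actual = 0.708 × 14.49 = 10.3 g.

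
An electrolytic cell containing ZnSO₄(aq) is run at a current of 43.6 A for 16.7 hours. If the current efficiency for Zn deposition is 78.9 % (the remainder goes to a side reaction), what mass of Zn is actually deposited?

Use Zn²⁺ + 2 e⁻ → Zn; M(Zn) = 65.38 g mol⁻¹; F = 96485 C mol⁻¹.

Q = I·t = 43.60 × 60120 = 2621000 C.
n(e⁻) = 2621000/96485 = 27.17 mol; theoretically n(Zn) = 27.17/2 = 13.58 mol, m_theo = 888.1 g.
At 78.9 % efficiency, m_actual = 0.789 × 888.1 = 701 g.

701 g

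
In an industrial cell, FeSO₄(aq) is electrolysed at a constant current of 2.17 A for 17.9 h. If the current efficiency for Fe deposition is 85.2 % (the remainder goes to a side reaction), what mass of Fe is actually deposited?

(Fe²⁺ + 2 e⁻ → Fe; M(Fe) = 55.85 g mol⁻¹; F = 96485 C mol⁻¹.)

Q = I·t = 2.170 × 64440 = 139800 C.
n(e⁻) = 139800/96485 = 1.449 mol; theoretically n(Fe) = 1.449/2 = 0.7246 mol, m_theo = 40.47 g.
At 85.2 % efficiency, m_actual = 0.852 × 40.47 = 34.5 g.

34.5 g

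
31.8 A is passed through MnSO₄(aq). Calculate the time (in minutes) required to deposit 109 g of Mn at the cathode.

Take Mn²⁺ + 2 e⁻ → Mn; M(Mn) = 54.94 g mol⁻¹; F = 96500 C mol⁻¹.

n(Mn) = m/M = 109 / 54.94 = 1.984 mol.
Each Mn atom requires 2 electrons, so n(e⁻) = 2 × 1.984 = 3.968 mol.
Q = n(e⁻)·F = 3.968 × 96500 = 382900 C.
t = Q/I = 382900 / 31.80 A = 12040 s = 201 min.

201 min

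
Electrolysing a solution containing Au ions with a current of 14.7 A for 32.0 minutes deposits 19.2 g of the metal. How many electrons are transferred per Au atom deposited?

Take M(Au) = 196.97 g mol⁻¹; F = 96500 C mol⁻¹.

Q = I·t = 14.70 A × 1920.0 s = 28220 C, so n(e⁻) = 28220/96500 = 0.2925 mol.
n(Au) deposited = 19.2 / 196.97 = 0.09748 mol.
Electrons per atom = n(e⁻)/n(Au) = 0.2925 / 0.09748 = 3.00 ≈ 3, so the ion is Au³⁺.

3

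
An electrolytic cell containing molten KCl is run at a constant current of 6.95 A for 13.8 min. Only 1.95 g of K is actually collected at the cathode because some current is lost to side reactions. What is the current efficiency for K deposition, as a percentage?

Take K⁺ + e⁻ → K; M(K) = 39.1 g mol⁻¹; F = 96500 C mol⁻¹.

Q = I·t = 6.950 × 828.00 = 5755 C; n(e⁻) = 5755/96500 = 0.05963 mol.
Theoretical n(K) = n(e⁻)/1 = 0.05963 mol, i.e. m_theo = 0.05963 × 39.1 = 2.332 g.
Efficiency = m_actual / m_theo = 1.95 / 2.332 = 83.6 %.

83.6 %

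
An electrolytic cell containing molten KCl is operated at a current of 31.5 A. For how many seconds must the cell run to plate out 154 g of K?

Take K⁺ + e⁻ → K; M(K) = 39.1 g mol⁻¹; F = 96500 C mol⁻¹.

n(K) = m/M = 154 / 39.1 = 3.939 mol.
Each K atom requires 1 electron, so n(e⁻) = 1 × 3.939 = 3.939 mol.
Q = n(e⁻)·F = 3.939 × 96500 = 380100 C.
t = Q/I = 380100 / 31.50 A = 12070 s.

12100 s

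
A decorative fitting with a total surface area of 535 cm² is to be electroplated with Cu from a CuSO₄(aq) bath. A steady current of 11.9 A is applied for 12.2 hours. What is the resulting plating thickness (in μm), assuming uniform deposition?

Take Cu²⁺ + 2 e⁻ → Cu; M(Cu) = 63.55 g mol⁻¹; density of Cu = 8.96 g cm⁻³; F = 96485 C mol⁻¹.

359 μm

Q = I·t = 11.90 × 43920 = 522600 C; n(e⁻) = 5.417 mol.
n(Cu) = n(e⁻)/2 = 2.708 mol, so m = 2.708 × 63.55 = 172.1 g.
Volume = m/ρ = 172.1 / 8.96 = 19.21 cm³.
Thickness = V/A = 19.21 / 535 = 0.0359 cm = 359 μm.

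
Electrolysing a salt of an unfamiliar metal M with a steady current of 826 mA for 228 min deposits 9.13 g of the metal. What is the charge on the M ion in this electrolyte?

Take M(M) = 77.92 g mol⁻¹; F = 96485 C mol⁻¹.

+1

Q = I·t = 0.8260 A × 13680 s = 11300 C, so n(e⁻) = 11300/96485 = 0.1171 mol.
n(M) deposited = 9.13 / 77.92 = 0.1172 mol.
Electrons per atom = n(e⁻)/n(M) = 0.1171 / 0.1172 = 1.00 ≈ 1, so the ion is M⁺.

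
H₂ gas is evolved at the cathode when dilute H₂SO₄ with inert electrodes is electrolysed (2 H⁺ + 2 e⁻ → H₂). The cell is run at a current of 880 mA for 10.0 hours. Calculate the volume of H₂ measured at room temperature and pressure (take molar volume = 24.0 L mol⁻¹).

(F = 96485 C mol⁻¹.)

3.94 L

Q = I·t = 0.8800 A × 36000 s = 31680 C.
n(e⁻) = Q/F = 31680 / 96485 = 0.3283 mol.
2 electrons are transferred per H₂ molecule, so n(H₂) = 0.3283 / 2 = 0.1642 mol.
V = n × V_m = 0.1642 × 24.0 = 3.94 L.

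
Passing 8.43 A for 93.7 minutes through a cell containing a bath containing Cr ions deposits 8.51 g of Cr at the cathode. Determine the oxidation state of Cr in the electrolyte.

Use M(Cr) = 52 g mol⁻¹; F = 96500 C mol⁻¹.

+3

Q = I·t = 8.430 A × 5622.0 s = 47390 C, so n(e⁻) = 47390/96500 = 0.4911 mol.
n(Cr) deposited = 8.51 / 52 = 0.1637 mol.
Electrons per atom = n(e⁻)/n(Cr) = 0.4911 / 0.1637 = 3.00 ≈ 3, so the ion is Cr³⁺.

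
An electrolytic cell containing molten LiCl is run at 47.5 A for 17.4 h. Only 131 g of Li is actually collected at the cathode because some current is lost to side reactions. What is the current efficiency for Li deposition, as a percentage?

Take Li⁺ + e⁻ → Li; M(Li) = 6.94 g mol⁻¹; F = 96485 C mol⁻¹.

Q = I·t = 47.50 × 62640 = 2975000 C; n(e⁻) = 2975000/96485 = 30.84 mol.
Theoretical n(Li) = n(e⁻)/1 = 30.84 mol, i.e. m_theo = 30.84 × 6.94 = 214.0 g.
Efficiency = m_actual / m_theo = 131 / 214.0 = 61.2 %.

61.2 %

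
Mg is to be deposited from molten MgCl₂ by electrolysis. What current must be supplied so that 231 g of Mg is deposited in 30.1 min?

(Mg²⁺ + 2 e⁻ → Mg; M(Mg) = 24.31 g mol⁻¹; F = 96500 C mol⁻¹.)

n(Mg) = 231 / 24.31 = 9.502 mol.
n(e⁻) = 2 × 9.502 = 19.00 mol.
Q = n(e⁻)·F = 19.00 × 96500 = 1834000 C.
I = Q/t = 1834000 / 1806.0 s = 1020 A.

1020 A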